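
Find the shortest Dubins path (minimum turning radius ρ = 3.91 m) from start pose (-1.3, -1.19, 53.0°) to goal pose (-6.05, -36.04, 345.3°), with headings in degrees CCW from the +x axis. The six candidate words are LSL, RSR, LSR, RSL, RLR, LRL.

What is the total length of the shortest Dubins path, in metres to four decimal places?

Let ψ = atan2(Δy, Δx) = atan2(-34.85, -4.75) = -97.7615° be the start→goal bearing.
Normalize: d = |goal − start| / ρ = 35.172219/3.91 = 8.995452, α = (θ_start − ψ) mod 360° = 150.7615° = 2.631285 rad, β = (θ_goal − ψ) mod 360° = 83.0615° = 1.449697 rad.
Common terms: sin α = 0.488446, cos α = -0.872594, sin β = 0.992676, cos β = 0.120804, cos(α−β) = 0.379456, d² = 80.918165. Work in radians in the unit-radius frame; every candidate has L = ρ·(t + p + q).
LSL: p² = 2 + d² − 2cos(α−β) + 2d(sin α − sin β) = 73.087694; p = √p² = 8.549134; φ = atan2(cos β − cos α, d + sin α − sin β) = 0.116462 rad; t = (φ − α) mod 2π = 3.768363 rad, q = (β − φ) mod 2π = 1.333235 rad → L = 3.91·(3.768363 + 8.549134 + 1.333235) = 3.91·13.650732 = 53.374360 m
RSR: p² = 2 + d² − 2cos(α−β) + 2d(sin β − sin α) = 91.230811; p = √p² = 9.551482; φ = atan2(cos α − cos β, d − sin α + sin β) = -0.104193 rad; t = (α − φ) mod 2π = 2.735478 rad, q = (φ − β) mod 2π = 4.729296 rad → L = 3.91·(2.735478 + 9.551482 + 4.729296) = 3.91·17.016255 = 66.533558 m
LSR: p² = d² − 2 + 2cos(α−β) + 2d(sin α + sin β) = 106.323812; p = √p² = 10.311344; φ = atan2(−cos α − cos β, d + sin α + sin β) − atan2(−2, p) = 0.263219 rad; t = (φ − α) mod 2π = 3.915119 rad, q = (φ − β) mod 2π = 5.096707 rad → L = 3.91·(3.915119 + 10.311344 + 5.096707) = 3.91·19.323171 = 75.553597 m
RSL: p² = d² − 2 + 2cos(α−β) − 2d(sin α + sin β) = 53.030343; p = √p² = 7.282194; φ = atan2(cos α + cos β, d − sin α − sin β) − atan2(2, p) = -0.367750 rad; t = (α − φ) mod 2π = 2.999034 rad, q = (β − φ) mod 2π = 1.817446 rad → L = 3.91·(2.999034 + 7.282194 + 1.817446) = 3.91·12.098674 = 47.305814 m
RLR: c = (6 − d² + 2cos(α−β) + 2d(sin α − sin β))/8 = -10.403851, |c| > 1 → infeasible
LRL: c = (6 − d² + 2cos(α−β) − 2d(sin α − sin β))/8 = -8.135962, |c| > 1 → infeasible
Shortest: RSL with L = 47.305814 m ≈ 47.3058 m

47.3058 m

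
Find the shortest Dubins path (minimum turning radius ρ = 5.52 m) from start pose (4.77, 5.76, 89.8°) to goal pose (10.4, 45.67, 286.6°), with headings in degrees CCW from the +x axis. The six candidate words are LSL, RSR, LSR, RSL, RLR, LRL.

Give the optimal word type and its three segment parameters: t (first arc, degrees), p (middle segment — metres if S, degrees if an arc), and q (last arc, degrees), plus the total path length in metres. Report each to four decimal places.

LSR: t = 8.0531°, p = 37.1537 m, q = 171.2531°, L = 54.4285 m

Let ψ = atan2(Δy, Δx) = atan2(39.91, 5.63) = 81.9704° be the start→goal bearing.
Normalize: d = |goal − start| / ρ = 40.305149/5.52 = 7.301657, α = (θ_start − ψ) mod 360° = 7.8296° = 0.136652 rad, β = (θ_goal − ψ) mod 360° = 204.6296° = 3.571460 rad.
Common terms: sin α = 0.136227, cos α = 0.990678, sin β = -0.416750, cos β = -0.909021, cos(α−β) = -0.957319, d² = 53.314200. Work in radians in the unit-radius frame; every candidate has L = ρ·(t + p + q).
LSL: p² = 2 + d² − 2cos(α−β) + 2d(sin α − sin β) = 65.304141; p = √p² = 8.081098; φ = atan2(cos β − cos α, d + sin α − sin β) = -0.237300 rad; t = (φ − α) mod 2π = 5.909233 rad, q = (β − φ) mod 2π = 3.808760 rad → L = 5.52·(5.909233 + 8.081098 + 3.808760) = 5.52·17.799091 = 98.250982 m
RSR: p² = 2 + d² − 2cos(α−β) + 2d(sin β − sin α) = 49.153537; p = √p² = 7.010958; φ = atan2(cos α − cos β, d − sin α + sin β) = 0.274392 rad; t = (α − φ) mod 2π = 6.145446 rad, q = (φ − β) mod 2π = 2.986117 rad → L = 5.52·(6.145446 + 7.010958 + 2.986117) = 5.52·16.142521 = 89.106716 m
LSR: p² = d² − 2 + 2cos(α−β) + 2d(sin α + sin β) = 45.302994; p = √p² = 6.730750; φ = atan2(−cos α − cos β, d + sin α + sin β) − atan2(−2, p) = 0.277205 rad; t = (φ − α) mod 2π = 0.140553 rad, q = (φ − β) mod 2π = 2.988930 rad → L = 5.52·(0.140553 + 6.730750 + 2.988930) = 5.52·9.860233 = 54.428484 m
RSL: p² = d² − 2 + 2cos(α−β) − 2d(sin α + sin β) = 53.496128; p = √p² = 7.314105; φ = atan2(cos α + cos β, d − sin α − sin β) − atan2(2, p) = -0.256150 rad; t = (α − φ) mod 2π = 0.392802 rad, q = (β − φ) mod 2π = 3.827610 rad → L = 5.52·(0.392802 + 7.314105 + 3.827610) = 5.52·11.534517 = 63.670534 m
RLR: c = (6 − d² + 2cos(α−β) + 2d(sin α − sin β))/8 = -5.144192, |c| > 1 → infeasible
LRL: c = (6 − d² + 2cos(α−β) − 2d(sin α − sin β))/8 = -7.163018, |c| > 1 → infeasible
Shortest: LSR with L = 54.428484 m ≈ 54.4285 m
Convert LSR to answer units (arcs ×180/π): t = 0.140553·180/π = 8.0531°, p = ρ·p = 5.52·6.730750 = 37.1537 m, q = 2.988930·180/π = 171.2531°, L = 54.4285 m.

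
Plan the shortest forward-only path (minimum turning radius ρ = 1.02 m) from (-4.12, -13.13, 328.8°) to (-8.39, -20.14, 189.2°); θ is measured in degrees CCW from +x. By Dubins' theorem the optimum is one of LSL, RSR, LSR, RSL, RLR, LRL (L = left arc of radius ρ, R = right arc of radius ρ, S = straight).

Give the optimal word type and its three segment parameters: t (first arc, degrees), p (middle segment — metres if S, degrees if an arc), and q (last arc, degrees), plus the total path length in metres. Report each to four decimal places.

Let ψ = atan2(Δy, Δx) = atan2(-7.01, -4.27) = -121.3468° be the start→goal bearing.
Normalize: d = |goal − start| / ρ = 8.208106/1.02 = 8.047162, α = (θ_start − ψ) mod 360° = 90.1468° = 1.573359 rad, β = (θ_goal − ψ) mod 360° = 310.5468° = 5.420065 rad.
Common terms: sin α = 0.999997, cos α = -0.002563, sin β = -0.759875, cos β = 0.650069, cos(α−β) = -0.761538, d² = 64.756824. Work in radians in the unit-radius frame; every candidate has L = ρ·(t + p + q).
LSL: p² = 2 + d² − 2cos(α−β) + 2d(sin α − sin β) = 96.603845; p = √p² = 9.828725; φ = atan2(cos β − cos α, d + sin α − sin β) = 0.066449 rad; t = (φ − α) mod 2π = 4.776276 rad, q = (β − φ) mod 2π = 5.353615 rad → L = 1.02·(4.776276 + 9.828725 + 5.353615) = 1.02·19.958616 = 20.357789 m
RSR: p² = 2 + d² − 2cos(α−β) + 2d(sin β − sin α) = 39.955957; p = √p² = 6.321072; φ = atan2(cos α − cos β, d − sin α + sin β) = -0.103431 rad; t = (α − φ) mod 2π = 1.676791 rad, q = (φ − β) mod 2π = 0.759689 rad → L = 1.02·(1.676791 + 6.321072 + 0.759689) = 1.02·8.757552 = 8.932703 m
LSR: p² = d² − 2 + 2cos(α−β) + 2d(sin α + sin β) = 65.098348; p = √p² = 8.068355; φ = atan2(−cos α − cos β, d + sin α + sin β) − atan2(−2, p) = 0.165010 rad; t = (φ − α) mod 2π = 4.874836 rad, q = (φ − β) mod 2π = 1.028131 rad → L = 1.02·(4.874836 + 8.068355 + 1.028131) = 1.02·13.971322 = 14.250748 m
RSL: p² = d² − 2 + 2cos(α−β) − 2d(sin α + sin β) = 57.369147; p = √p² = 7.574242; φ = atan2(cos α + cos β, d − sin α − sin β) − atan2(2, p) = -0.175411 rad; t = (α − φ) mod 2π = 1.748770 rad, q = (β − φ) mod 2π = 5.595476 rad → L = 1.02·(1.748770 + 7.574242 + 5.595476) = 1.02·14.918489 = 15.216858 m
RLR: c = (6 − d² + 2cos(α−β) + 2d(sin α − sin β))/8 = -3.994495, |c| > 1 → infeasible
LRL: c = (6 − d² + 2cos(α−β) − 2d(sin α − sin β))/8 = -11.075481, |c| > 1 → infeasible
Shortest: RSR with L = 8.932703 m ≈ 8.9327 m
Convert RSR to answer units (arcs ×180/π): t = 1.676791·180/π = 96.0730°, p = ρ·p = 1.02·6.321072 = 6.4475 m, q = 0.759689·180/π = 43.5270°, L = 8.9327 m.

RSR: t = 96.0730°, p = 6.4475 m, q = 43.5270°, L = 8.9327 m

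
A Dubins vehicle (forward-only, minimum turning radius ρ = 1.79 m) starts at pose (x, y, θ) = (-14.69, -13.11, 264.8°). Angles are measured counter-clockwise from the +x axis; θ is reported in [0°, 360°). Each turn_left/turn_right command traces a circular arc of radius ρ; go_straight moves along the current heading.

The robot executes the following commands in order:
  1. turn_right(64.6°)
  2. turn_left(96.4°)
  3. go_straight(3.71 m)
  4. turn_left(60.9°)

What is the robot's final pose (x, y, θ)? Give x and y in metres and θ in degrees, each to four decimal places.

(-13.6534, -21.4132, 357.5000°)

set_pose: (x, y, θ) = (-14.6900, -13.1100, 264.8000°), ρ = 1.79
turn_right(64.6°): centre at ρ to the right, rotate −64.6° → (-15.8545, -14.6277, 200.2000°)
turn_left(96.4°): centre at ρ to the left, rotate +96.4° → (-16.8370, -17.1091, 296.6000°)
go_straight(3.71): x += 3.71·cos θ, y += 3.71·sin θ → (-15.1758, -20.4264, 296.6000°)
turn_left(60.9°): centre at ρ to the left, rotate +60.9° → (-13.6534, -21.4132, 357.5000°)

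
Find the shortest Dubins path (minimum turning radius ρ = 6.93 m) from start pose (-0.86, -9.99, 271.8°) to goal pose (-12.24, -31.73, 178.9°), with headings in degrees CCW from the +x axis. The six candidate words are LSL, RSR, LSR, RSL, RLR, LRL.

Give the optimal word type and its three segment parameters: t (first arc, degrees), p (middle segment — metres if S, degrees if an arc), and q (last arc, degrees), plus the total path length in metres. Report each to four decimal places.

RSR: t = 18.2912°, p = 15.2197 m, q = 74.6088°, L = 26.4561 m

Let ψ = atan2(Δy, Δx) = atan2(-21.74, -11.38) = -117.6302° be the start→goal bearing.
Normalize: d = |goal − start| / ρ = 24.538378/6.93 = 3.540892, α = (θ_start − ψ) mod 360° = 29.4302° = 0.513654 rad, β = (θ_goal − ψ) mod 360° = 296.5302° = 5.175429 rad.
Common terms: sin α = 0.491363, cos α = 0.870955, sin β = -0.894699, cos β = 0.446670, cos(α−β) = -0.050593, d² = 12.537913. Work in radians in the unit-radius frame; every candidate has L = ρ·(t + p + q).
LSL: p² = 2 + d² − 2cos(α−β) + 2d(sin α − sin β) = 24.454889; p = √p² = 4.945188; φ = atan2(cos β − cos α, d + sin α − sin β) = -0.085903 rad; t = (φ − α) mod 2π = 5.683628 rad, q = (β − φ) mod 2π = 5.261332 rad → L = 6.93·(5.683628 + 4.945188 + 5.261332) = 6.93·15.890148 = 110.118727 m
RSR: p² = 2 + d² − 2cos(α−β) + 2d(sin β − sin α) = 4.823308; p = √p² = 2.196203; φ = atan2(cos α − cos β, d − sin α + sin β) = 0.194413 rad; t = (α − φ) mod 2π = 0.319242 rad, q = (φ − β) mod 2π = 1.302169 rad → L = 6.93·(0.319242 + 2.196203 + 1.302169) = 6.93·3.817614 = 26.456064 m
LSR: p² = d² − 2 + 2cos(α−β) + 2d(sin α + sin β) = 7.580390; p = √p² = 2.753251; φ = atan2(−cos α − cos β, d + sin α + sin β) − atan2(−2, p) = 0.230647 rad; t = (φ − α) mod 2π = 6.000178 rad, q = (φ − β) mod 2π = 1.338403 rad → L = 6.93·(6.000178 + 2.753251 + 1.338403) = 6.93·10.091832 = 69.936397 m
RSL: p² = d² − 2 + 2cos(α−β) − 2d(sin α + sin β) = 13.293063; p = √p² = 3.645965; φ = atan2(cos α + cos β, d − sin α − sin β) − atan2(2, p) = -0.179322 rad; t = (α − φ) mod 2π = 0.692977 rad, q = (β − φ) mod 2π = 5.354751 rad → L = 6.93·(0.692977 + 3.645965 + 5.354751) = 6.93·9.693693 = 67.177292 m
RLR: c = (6 − d² + 2cos(α−β) + 2d(sin α − sin β))/8 = 0.397087; p = 2π − arccos c = 5.120729 rad; φ = atan2(cos α − cos β, d − sin α + sin β) = 0.194413 rad; t = (α − φ + p/2) mod 2π = 2.879606 rad, q = (α − β − t + p) mod 2π = 3.862534 rad → L = 6.93·(2.879606 + 5.120729 + 3.862534) = 6.93·11.862869 = 82.209684 m
LRL: c = (6 − d² + 2cos(α−β) − 2d(sin α − sin β))/8 = -2.056861, |c| > 1 → infeasible
Shortest: RSR with L = 26.456064 m ≈ 26.4561 m
Convert RSR to answer units (arcs ×180/π): t = 0.319242·180/π = 18.2912°, p = ρ·p = 6.93·2.196203 = 15.2197 m, q = 1.302169·180/π = 74.6088°, L = 26.4561 m.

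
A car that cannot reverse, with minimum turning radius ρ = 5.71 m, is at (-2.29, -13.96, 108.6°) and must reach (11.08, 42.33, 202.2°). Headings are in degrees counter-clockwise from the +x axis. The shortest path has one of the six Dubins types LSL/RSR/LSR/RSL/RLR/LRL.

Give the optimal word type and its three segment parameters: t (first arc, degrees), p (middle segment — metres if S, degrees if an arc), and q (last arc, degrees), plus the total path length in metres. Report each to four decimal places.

Let ψ = atan2(Δy, Δx) = atan2(56.29, 13.37) = 76.6387° be the start→goal bearing.
Normalize: d = |goal − start| / ρ = 57.856037/5.71 = 10.132406, α = (θ_start − ψ) mod 360° = 31.9613° = 0.557830 rad, β = (θ_goal − ψ) mod 360° = 125.5613° = 2.191458 rad.
Common terms: sin α = 0.529346, cos α = 0.848406, sin β = 0.813494, cos β = -0.581574, cos(α−β) = -0.062791, d² = 102.665646. Work in radians in the unit-radius frame; every candidate has L = ρ·(t + p + q).
LSL: p² = 2 + d² − 2cos(α−β) + 2d(sin α − sin β) = 99.033034; p = √p² = 9.951534; φ = atan2(cos β − cos α, d + sin α − sin β) = -0.144194 rad; t = (φ − α) mod 2π = 5.581162 rad, q = (β − φ) mod 2π = 2.335652 rad → L = 5.71·(5.581162 + 9.951534 + 2.335652) = 5.71·17.868348 = 102.028266 m
RSR: p² = 2 + d² − 2cos(α−β) + 2d(sin β − sin α) = 110.549420; p = √p² = 10.514248; φ = atan2(cos α − cos β, d − sin α + sin β) = 0.136427 rad; t = (α − φ) mod 2π = 0.421403 rad, q = (φ − β) mod 2π = 4.228154 rad → L = 5.71·(0.421403 + 10.514248 + 4.228154) = 5.71·15.163806 = 86.585330 m
LSR: p² = d² − 2 + 2cos(α−β) + 2d(sin α + sin β) = 127.752467; p = √p² = 11.302764; φ = atan2(−cos α − cos β, d + sin α + sin β) − atan2(−2, p) = 0.151886 rad; t = (φ − α) mod 2π = 5.877242 rad, q = (φ − β) mod 2π = 4.243614 rad → L = 5.71·(5.877242 + 11.302764 + 4.243614) = 5.71·21.423619 = 122.328864 m
RSL: p² = d² − 2 + 2cos(α−β) − 2d(sin α + sin β) = 73.327664; p = √p² = 8.563157; φ = atan2(cos α + cos β, d − sin α − sin β) − atan2(2, p) = -0.199097 rad; t = (α − φ) mod 2π = 0.756927 rad, q = (β − φ) mod 2π = 2.390555 rad → L = 5.71·(0.756927 + 8.563157 + 2.390555) = 5.71·11.710640 = 66.867753 m
RLR: c = (6 − d² + 2cos(α−β) + 2d(sin α − sin β))/8 = -12.818678, |c| > 1 → infeasible
LRL: c = (6 − d² + 2cos(α−β) − 2d(sin α − sin β))/8 = -11.379129, |c| > 1 → infeasible
Shortest: RSL with L = 66.867753 m ≈ 66.8678 m
Convert RSL to answer units (arcs ×180/π): t = 0.756927·180/π = 43.3687°, p = ρ·p = 5.71·8.563157 = 48.8956 m, q = 2.390555·180/π = 136.9687°, L = 66.8678 m.

RSL: t = 43.3687°, p = 48.8956 m, q = 136.9687°, L = 66.8678 m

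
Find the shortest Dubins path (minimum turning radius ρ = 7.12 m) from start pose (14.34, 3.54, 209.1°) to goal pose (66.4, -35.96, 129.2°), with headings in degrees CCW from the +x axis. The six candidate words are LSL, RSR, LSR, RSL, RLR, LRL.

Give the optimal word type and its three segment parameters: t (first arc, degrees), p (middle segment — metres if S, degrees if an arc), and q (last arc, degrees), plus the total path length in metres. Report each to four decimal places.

Let ψ = atan2(Δy, Δx) = atan2(-39.50, 52.06) = -37.1890° be the start→goal bearing.
Normalize: d = |goal − start| / ρ = 65.349014/7.12 = 9.178232, α = (θ_start − ψ) mod 360° = 246.2890° = 4.298555 rad, β = (θ_goal − ψ) mod 360° = 166.3890° = 2.904037 rad.
Common terms: sin α = -0.915586, cos α = -0.402123, sin β = 0.235328, cos β = -0.971916, cos(α−β) = 0.175367, d² = 84.239948. Work in radians in the unit-radius frame; every candidate has L = ρ·(t + p + q).
LSL: p² = 2 + d² − 2cos(α−β) + 2d(sin α − sin β) = 64.762508; p = √p² = 8.047516; φ = atan2(cos β − cos α, d + sin α − sin β) = -0.070863 rad; t = (φ − α) mod 2π = 1.913768 rad, q = (β − φ) mod 2π = 2.974900 rad → L = 7.12·(1.913768 + 8.047516 + 2.974900) = 7.12·12.936183 = 92.105622 m
RSR: p² = 2 + d² − 2cos(α−β) + 2d(sin β − sin α) = 107.015921; p = √p² = 10.344850; φ = atan2(cos α − cos β, d − sin α + sin β) = 0.055108 rad; t = (α − φ) mod 2π = 4.243447 rad, q = (φ − β) mod 2π = 3.434256 rad → L = 7.12·(4.243447 + 10.344850 + 3.434256) = 7.12·18.022553 = 128.320580 m
LSR: p² = d² − 2 + 2cos(α−β) + 2d(sin α + sin β) = 70.103555; p = √p² = 8.372787; φ = atan2(−cos α − cos β, d + sin α + sin β) − atan2(−2, p) = 0.394778 rad; t = (φ − α) mod 2π = 2.379409 rad, q = (φ − β) mod 2π = 3.773927 rad → L = 7.12·(2.379409 + 8.372787 + 3.773927) = 7.12·14.526122 = 103.425990 m
RSL: p² = d² − 2 + 2cos(α−β) − 2d(sin α + sin β) = 95.077807; p = √p² = 9.750785; φ = atan2(cos α + cos β, d − sin α − sin β) − atan2(2, p) = -0.340790 rad; t = (α − φ) mod 2π = 4.639345 rad, q = (β − φ) mod 2π = 3.244826 rad → L = 7.12·(4.639345 + 9.750785 + 3.244826) = 7.12·17.634956 = 125.560887 m
RLR: c = (6 − d² + 2cos(α−β) + 2d(sin α − sin β))/8 = -12.376990, |c| > 1 → infeasible
LRL: c = (6 − d² + 2cos(α−β) − 2d(sin α − sin β))/8 = -7.095313, |c| > 1 → infeasible
Shortest: LSL with L = 92.105622 m ≈ 92.1056 m
Convert LSL to answer units (arcs ×180/π): t = 1.913768·180/π = 109.6508°, p = ρ·p = 7.12·8.047516 = 57.2983 m, q = 2.974900·180/π = 170.4492°, L = 92.1056 m.

LSL: t = 109.6508°, p = 57.2983 m, q = 170.4492°, L = 92.1056 m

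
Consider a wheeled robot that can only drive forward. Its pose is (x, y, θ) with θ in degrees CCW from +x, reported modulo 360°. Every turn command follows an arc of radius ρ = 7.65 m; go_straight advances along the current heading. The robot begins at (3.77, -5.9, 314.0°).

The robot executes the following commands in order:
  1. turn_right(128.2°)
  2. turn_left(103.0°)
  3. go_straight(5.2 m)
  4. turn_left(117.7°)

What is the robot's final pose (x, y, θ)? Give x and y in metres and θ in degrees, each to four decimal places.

(7.0381, -36.6243, 46.5000°)

set_pose: (x, y, θ) = (3.7700, -5.9000, 314.0000°), ρ = 7.65
turn_right(128.2°): centre at ρ to the right, rotate −128.2° → (-0.9599, -18.8250, 185.8000°)
turn_left(103.0°): centre at ρ to the left, rotate +103.0° → (-7.4287, -28.9011, 288.8000°)
go_straight(5.2): x += 5.2·cos θ, y += 5.2·sin θ → (-5.7529, -33.8237, 288.8000°)
turn_left(117.7°): centre at ρ to the left, rotate +117.7° → (7.0381, -36.6243, 406.5000° ≡ 46.5000°)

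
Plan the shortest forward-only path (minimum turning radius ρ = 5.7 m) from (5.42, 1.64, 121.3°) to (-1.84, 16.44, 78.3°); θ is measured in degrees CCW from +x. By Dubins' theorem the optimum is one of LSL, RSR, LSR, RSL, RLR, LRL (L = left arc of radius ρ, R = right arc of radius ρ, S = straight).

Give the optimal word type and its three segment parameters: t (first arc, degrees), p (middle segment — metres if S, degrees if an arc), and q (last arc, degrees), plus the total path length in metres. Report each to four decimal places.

Let ψ = atan2(Δy, Δx) = atan2(14.80, -7.26) = 116.1298° be the start→goal bearing.
Normalize: d = |goal − start| / ρ = 16.484769/5.7 = 2.892065, α = (θ_start − ψ) mod 360° = 5.1702° = 0.090237 rad, β = (θ_goal − ψ) mod 360° = 322.1702° = 5.622930 rad.
Common terms: sin α = 0.090114, cos α = 0.995931, sin β = -0.613318, cos β = 0.789836, cos(α−β) = 0.731354, d² = 8.364038. Work in radians in the unit-radius frame; every candidate has L = ρ·(t + p + q).
LSL: p² = 2 + d² − 2cos(α−β) + 2d(sin α − sin β) = 12.970075; p = √p² = 3.601399; φ = atan2(cos β − cos α, d + sin α − sin β) = -0.057258 rad; t = (φ − α) mod 2π = 6.135691 rad, q = (β − φ) mod 2π = 5.680188 rad → L = 5.7·(6.135691 + 3.601399 + 5.680188) = 5.7·15.417278 = 87.878485 m
RSR: p² = 2 + d² − 2cos(α−β) + 2d(sin β − sin α) = 4.832586; p = √p² = 2.198314; φ = atan2(cos α − cos β, d − sin α + sin β) = 0.093890 rad; t = (α − φ) mod 2π = 6.279532 rad, q = (φ − β) mod 2π = 0.754144 rad → L = 5.7·(6.279532 + 2.198314 + 0.754144) = 5.7·9.231991 = 52.622351 m
LSR: p² = d² − 2 + 2cos(α−β) + 2d(sin α + sin β) = 4.800466; p = √p² = 2.190996; φ = atan2(−cos α − cos β, d + sin α + sin β) − atan2(−2, p) = 0.093896 rad; t = (φ − α) mod 2π = 0.003659 rad, q = (φ − β) mod 2π = 0.754151 rad → L = 5.7·(0.003659 + 2.190996 + 0.754151) = 5.7·2.948806 = 16.808194 m
RSL: p² = d² − 2 + 2cos(α−β) − 2d(sin α + sin β) = 10.853026; p = √p² = 3.294393; φ = atan2(cos α + cos β, d − sin α − sin β) − atan2(2, p) = -0.063836 rad; t = (α − φ) mod 2π = 0.154073 rad, q = (β − φ) mod 2π = 5.686767 rad → L = 5.7·(0.154073 + 3.294393 + 5.686767) = 5.7·9.135233 = 52.070826 m
RLR: c = (6 − d² + 2cos(α−β) + 2d(sin α − sin β))/8 = 0.395927; p = 2π − arccos c = 5.119466 rad; φ = atan2(cos α − cos β, d − sin α + sin β) = 0.093890 rad; t = (α − φ + p/2) mod 2π = 2.556080 rad, q = (α − β − t + p) mod 2π = 3.313877 rad → L = 5.7·(2.556080 + 5.119466 + 3.313877) = 5.7·10.989423 = 62.639712 m
LRL: c = (6 − d² + 2cos(α−β) − 2d(sin α − sin β))/8 = -0.621259; p = 2π − arccos c = 4.042040 rad; φ = atan2(cos β − cos α, d + sin α − sin β) = -0.057258 rad; t = (φ − α + p/2) mod 2π = 1.873526 rad, q = (β − α − t + p) mod 2π = 1.418023 rad → L = 5.7·(1.873526 + 4.042040 + 1.418023) = 5.7·7.333589 = 41.801455 m
Shortest: LSR with L = 16.808194 m ≈ 16.8082 m
Convert LSR to answer units (arcs ×180/π): t = 0.003659·180/π = 0.2096°, p = ρ·p = 5.7·2.190996 = 12.4887 m, q = 0.754151·180/π = 43.2096°, L = 16.8082 m.

LSR: t = 0.2096°, p = 12.4887 m, q = 43.2096°, L = 16.8082 m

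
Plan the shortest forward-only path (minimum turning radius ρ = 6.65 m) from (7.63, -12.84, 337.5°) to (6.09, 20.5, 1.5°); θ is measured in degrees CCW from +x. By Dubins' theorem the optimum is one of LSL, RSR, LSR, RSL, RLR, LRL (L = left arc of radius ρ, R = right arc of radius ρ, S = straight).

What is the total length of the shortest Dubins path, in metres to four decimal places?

51.1397 m

Let ψ = atan2(Δy, Δx) = atan2(33.34, -1.54) = 92.6447° be the start→goal bearing.
Normalize: d = |goal − start| / ρ = 33.375548/6.65 = 5.018879, α = (θ_start − ψ) mod 360° = 244.8553° = 4.273532 rad, β = (θ_goal − ψ) mod 360° = 268.8553° = 4.692411 rad.
Common terms: sin α = -0.905238, cos α = -0.424905, sin β = -0.999800, cos β = -0.019977, cos(α−β) = 0.913545, d² = 25.189150. Work in radians in the unit-radius frame; every candidate has L = ρ·(t + p + q).
LSL: p² = 2 + d² − 2cos(α−β) + 2d(sin α − sin β) = 26.311255; p = √p² = 5.129450; φ = atan2(cos β − cos α, d + sin α − sin β) = 0.079024 rad; t = (φ − α) mod 2π = 2.088677 rad, q = (β − φ) mod 2π = 4.613387 rad → L = 6.65·(2.088677 + 5.129450 + 4.613387) = 6.65·11.831514 = 78.679569 m
RSR: p² = 2 + d² − 2cos(α−β) + 2d(sin β − sin α) = 24.412863; p = √p² = 4.940938; φ = atan2(cos α − cos β, d − sin α + sin β) = -0.082046 rad; t = (α − φ) mod 2π = 4.355578 rad, q = (φ − β) mod 2π = 1.508729 rad → L = 6.65·(4.355578 + 4.940938 + 1.508729) = 6.65·10.805244 = 71.854871 m
LSR: p² = d² − 2 + 2cos(α−β) + 2d(sin α + sin β) = 5.893926; p = √p² = 2.427741; φ = atan2(−cos α − cos β, d + sin α + sin β) − atan2(−2, p) = 0.831004 rad; t = (φ − α) mod 2π = 2.840658 rad, q = (φ − β) mod 2π = 2.421779 rad → L = 6.65·(2.840658 + 2.427741 + 2.421779) = 6.65·7.690177 = 51.139677 m
RSL: p² = d² − 2 + 2cos(α−β) − 2d(sin α + sin β) = 44.138557; p = √p² = 6.643685; φ = atan2(cos α + cos β, d − sin α − sin β) − atan2(2, p) = -0.356573 rad; t = (α − φ) mod 2π = 4.630105 rad, q = (β − φ) mod 2π = 5.048984 rad → L = 6.65·(4.630105 + 6.643685 + 5.048984) = 6.65·16.322775 = 108.546453 m
RLR: c = (6 − d² + 2cos(α−β) + 2d(sin α − sin β))/8 = -2.051608, |c| > 1 → infeasible
LRL: c = (6 − d² + 2cos(α−β) − 2d(sin α − sin β))/8 = -2.288907, |c| > 1 → infeasible
Shortest: LSR with L = 51.139677 m ≈ 51.1397 m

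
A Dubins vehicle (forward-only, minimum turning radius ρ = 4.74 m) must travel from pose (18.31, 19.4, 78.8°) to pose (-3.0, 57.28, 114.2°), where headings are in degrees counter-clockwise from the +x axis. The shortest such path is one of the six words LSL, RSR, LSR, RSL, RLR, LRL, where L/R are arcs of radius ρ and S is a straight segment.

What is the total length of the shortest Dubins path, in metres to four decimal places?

Let ψ = atan2(Δy, Δx) = atan2(37.88, -21.31) = 119.3606° be the start→goal bearing.
Normalize: d = |goal − start| / ρ = 43.462748/4.74 = 9.169356, α = (θ_start − ψ) mod 360° = 319.4394° = 5.575269 rad, β = (θ_goal − ψ) mod 360° = 354.8394° = 6.193115 rad.
Common terms: sin α = -0.650252, cos α = 0.759718, sin β = -0.089948, cos β = 0.995946, cos(α−β) = 0.815128, d² = 84.077093. Work in radians in the unit-radius frame; every candidate has L = ρ·(t + p + q).
LSL: p² = 2 + d² − 2cos(α−β) + 2d(sin α − sin β) = 74.171582; p = √p² = 8.612292; φ = atan2(cos β − cos α, d + sin α − sin β) = 0.027433 rad; t = (φ − α) mod 2π = 0.735349 rad, q = (β − φ) mod 2π = 6.165683 rad → L = 4.74·(0.735349 + 8.612292 + 6.165683) = 4.74·15.513324 = 73.533157 m
RSR: p² = 2 + d² − 2cos(α−β) + 2d(sin β − sin α) = 94.722094; p = √p² = 9.732528; φ = atan2(cos α − cos β, d − sin α + sin β) = -0.024274 rad; t = (α − φ) mod 2π = 5.599543 rad, q = (φ − β) mod 2π = 0.065796 rad → L = 4.74·(5.599543 + 9.732528 + 0.065796) = 4.74·15.397866 = 72.985887 m
LSR: p² = d² − 2 + 2cos(α−β) + 2d(sin α + sin β) = 70.133025; p = √p² = 8.374546; φ = atan2(−cos α − cos β, d + sin α + sin β) − atan2(−2, p) = 0.029079 rad; t = (φ − α) mod 2π = 0.736996 rad, q = (φ − β) mod 2π = 0.119149 rad → L = 4.74·(0.736996 + 8.374546 + 0.119149) = 4.74·9.230691 = 43.753474 m
RSL: p² = d² − 2 + 2cos(α−β) − 2d(sin α + sin β) = 97.281672; p = √p² = 9.863147; φ = atan2(cos α + cos β, d − sin α − sin β) − atan2(2, p) = -0.024713 rad; t = (α − φ) mod 2π = 5.599982 rad, q = (β − φ) mod 2π = 6.217829 rad → L = 4.74·(5.599982 + 9.863147 + 6.217829) = 4.74·21.680958 = 102.767739 m
RLR: c = (6 − d² + 2cos(α−β) + 2d(sin α − sin β))/8 = -10.840262, |c| > 1 → infeasible
LRL: c = (6 − d² + 2cos(α−β) − 2d(sin α − sin β))/8 = -8.271448, |c| > 1 → infeasible
Shortest: LSR with L = 43.753474 m ≈ 43.7535 m

43.7535 m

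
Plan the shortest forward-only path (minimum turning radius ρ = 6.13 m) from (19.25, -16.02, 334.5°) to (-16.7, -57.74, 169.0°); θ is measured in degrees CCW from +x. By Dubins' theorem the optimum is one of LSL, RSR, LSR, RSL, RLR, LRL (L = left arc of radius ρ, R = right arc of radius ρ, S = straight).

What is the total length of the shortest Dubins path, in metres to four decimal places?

Let ψ = atan2(Δy, Δx) = atan2(-41.72, -35.95) = -130.7514° be the start→goal bearing.
Normalize: d = |goal − start| / ρ = 55.072324/6.13 = 8.984066, α = (θ_start − ψ) mod 360° = 105.2514° = 1.836983 rad, β = (θ_goal − ψ) mod 360° = 299.7514° = 5.231648 rad.
Common terms: sin α = 0.964781, cos α = -0.263054, sin β = -0.868187, cos β = 0.496237, cos(α−β) = -0.968148, d² = 80.713441. Work in radians in the unit-radius frame; every candidate has L = ρ·(t + p + q).
LSL: p² = 2 + d² − 2cos(α−β) + 2d(sin α − sin β) = 117.584745; p = √p² = 10.843650; φ = atan2(cos β − cos α, d + sin α − sin β) = 0.070079 rad; t = (φ − α) mod 2π = 4.516281 rad, q = (β − φ) mod 2π = 5.161569 rad → L = 6.13·(4.516281 + 10.843650 + 5.161569) = 6.13·20.521501 = 125.796799 m
RSR: p² = 2 + d² − 2cos(α−β) + 2d(sin β − sin α) = 51.714728; p = √p² = 7.191295; φ = atan2(cos α − cos β, d − sin α + sin β) = -0.105782 rad; t = (α − φ) mod 2π = 1.942765 rad, q = (φ − β) mod 2π = 0.945755 rad → L = 6.13·(1.942765 + 7.191295 + 0.945755) = 6.13·10.079815 = 61.789267 m
LSR: p² = d² − 2 + 2cos(α−β) + 2d(sin α + sin β) = 78.512762; p = √p² = 8.860743; φ = atan2(−cos α − cos β, d + sin α + sin β) − atan2(−2, p) = 0.196321 rad; t = (φ − α) mod 2π = 4.642523 rad, q = (φ − β) mod 2π = 1.247858 rad → L = 6.13·(4.642523 + 8.860743 + 1.247858) = 6.13·14.751124 = 90.424391 m
RSL: p² = d² − 2 + 2cos(α−β) − 2d(sin α + sin β) = 75.041530; p = √p² = 8.662651; φ = atan2(cos α + cos β, d − sin α − sin β) − atan2(2, p) = -0.200669 rad; t = (α − φ) mod 2π = 2.037652 rad, q = (β − φ) mod 2π = 5.432318 rad → L = 6.13·(2.037652 + 8.662651 + 5.432318) = 6.13·16.132621 = 98.892969 m
RLR: c = (6 − d² + 2cos(α−β) + 2d(sin α − sin β))/8 = -5.464341, |c| > 1 → infeasible
LRL: c = (6 − d² + 2cos(α−β) − 2d(sin α − sin β))/8 = -13.698093, |c| > 1 → infeasible
Shortest: RSR with L = 61.789267 m ≈ 61.7893 m

61.7893 m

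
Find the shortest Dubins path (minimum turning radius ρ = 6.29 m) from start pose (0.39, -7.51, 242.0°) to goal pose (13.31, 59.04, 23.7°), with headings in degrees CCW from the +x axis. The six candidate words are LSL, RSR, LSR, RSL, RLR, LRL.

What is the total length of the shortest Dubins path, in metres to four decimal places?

Let ψ = atan2(Δy, Δx) = atan2(66.55, 12.92) = 79.0133° be the start→goal bearing.
Normalize: d = |goal − start| / ρ = 67.792543/6.29 = 10.777829, α = (θ_start − ψ) mod 360° = 162.9867° = 2.844655 rad, β = (θ_goal − ψ) mod 360° = 304.6867° = 5.317786 rad.
Common terms: sin α = 0.292593, cos α = -0.956237, sin β = -0.822276, cos β = 0.569089, cos(α−β) = -0.784776, d² = 116.161593. Work in radians in the unit-radius frame; every candidate has L = ρ·(t + p + q).
LSL: p² = 2 + d² − 2cos(α−β) + 2d(sin α − sin β) = 143.762889; p = √p² = 11.990116; φ = atan2(cos β − cos α, d + sin α − sin β) = 0.127561 rad; t = (φ − α) mod 2π = 3.566091 rad, q = (β − φ) mod 2π = 5.190225 rad → L = 6.29·(3.566091 + 11.990116 + 5.190225) = 6.29·20.746433 = 130.495064 m
RSR: p² = 2 + d² − 2cos(α−β) + 2d(sin β − sin α) = 95.699404; p = √p² = 9.782607; φ = atan2(cos α − cos β, d − sin α + sin β) = -0.156561 rad; t = (α − φ) mod 2π = 3.001216 rad, q = (φ − β) mod 2π = 0.808838 rad → L = 6.29·(3.001216 + 9.782607 + 0.808838) = 6.29·13.592661 = 85.497837 m
LSR: p² = d² − 2 + 2cos(α−β) + 2d(sin α + sin β) = 101.174384; p = √p² = 10.058548; φ = atan2(−cos α − cos β, d + sin α + sin β) − atan2(−2, p) = 0.234035 rad; t = (φ − α) mod 2π = 3.672566 rad, q = (φ − β) mod 2π = 1.199434 rad → L = 6.29·(3.672566 + 10.058548 + 1.199434) = 6.29·14.930548 = 93.913146 m
RSL: p² = d² − 2 + 2cos(α−β) − 2d(sin α + sin β) = 124.009698; p = √p² = 11.135964; φ = atan2(cos α + cos β, d − sin α − sin β) − atan2(2, p) = -0.211929 rad; t = (α − φ) mod 2π = 3.056583 rad, q = (β − φ) mod 2π = 5.529715 rad → L = 6.29·(3.056583 + 11.135964 + 5.529715) = 6.29·19.722263 = 124.053031 m
RLR: c = (6 − d² + 2cos(α−β) + 2d(sin α − sin β))/8 = -10.962425, |c| > 1 → infeasible
LRL: c = (6 − d² + 2cos(α−β) − 2d(sin α − sin β))/8 = -16.970361, |c| > 1 → infeasible
Shortest: RSR with L = 85.497837 m ≈ 85.4978 m

85.4978 m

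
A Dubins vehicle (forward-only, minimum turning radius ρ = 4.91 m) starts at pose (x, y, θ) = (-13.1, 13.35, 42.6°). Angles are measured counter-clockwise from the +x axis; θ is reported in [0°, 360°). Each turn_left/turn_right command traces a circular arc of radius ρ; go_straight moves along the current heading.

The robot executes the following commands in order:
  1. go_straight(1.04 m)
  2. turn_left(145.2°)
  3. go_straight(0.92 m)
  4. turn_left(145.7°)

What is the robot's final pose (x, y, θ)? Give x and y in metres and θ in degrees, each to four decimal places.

set_pose: (x, y, θ) = (-13.1000, 13.3500, 42.6000°), ρ = 4.91
go_straight(1.04): x += 1.04·cos θ, y += 1.04·sin θ → (-12.3345, 14.0540, 42.6000°)
turn_left(145.2°): centre at ρ to the left, rotate +145.2° → (-16.3243, 22.5328, 187.8000°)
go_straight(0.92): x += 0.92·cos θ, y += 0.92·sin θ → (-17.2358, 22.4079, 187.8000°)
turn_left(145.7°): centre at ρ to the left, rotate +145.7° → (-18.7602, 13.1492, 333.5000°)

(-18.7602, 13.1492, 333.5000°)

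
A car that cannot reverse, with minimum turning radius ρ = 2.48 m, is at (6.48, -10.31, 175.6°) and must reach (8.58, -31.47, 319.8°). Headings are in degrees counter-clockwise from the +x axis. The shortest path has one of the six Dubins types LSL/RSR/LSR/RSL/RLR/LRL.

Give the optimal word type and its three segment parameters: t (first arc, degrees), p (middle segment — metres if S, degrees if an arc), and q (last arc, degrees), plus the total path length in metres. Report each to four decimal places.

LSL: t = 107.4454°, p = 17.2380 m, q = 36.7546°, L = 23.4796 m

Let ψ = atan2(Δy, Δx) = atan2(-21.16, 2.10) = -84.3323° be the start→goal bearing.
Normalize: d = |goal − start| / ρ = 21.263951/2.48 = 8.574174, α = (θ_start − ψ) mod 360° = 259.9323° = 4.536675 rad, β = (θ_goal − ψ) mod 360° = 44.1323° = 0.770254 rad.
Common terms: sin α = -0.984602, cos α = -0.174812, sin β = 0.696318, cos β = 0.717734, cos(α−β) = -0.811064, d² = 73.516454. Work in radians in the unit-radius frame; every candidate has L = ρ·(t + p + q).
LSL: p² = 2 + d² − 2cos(α−β) + 2d(sin α − sin β) = 48.313591; p = √p² = 6.950798; φ = atan2(cos β − cos α, d + sin α − sin β) = 0.128765 rad; t = (φ − α) mod 2π = 1.875275 rad, q = (β − φ) mod 2π = 0.641489 rad → L = 2.48·(1.875275 + 6.950798 + 0.641489) = 2.48·9.467563 = 23.479555 m
RSR: p² = 2 + d² − 2cos(α−β) + 2d(sin β − sin α) = 105.963573; p = √p² = 10.293861; φ = atan2(cos α − cos β, d − sin α + sin β) = -0.086816 rad; t = (α − φ) mod 2π = 4.623490 rad, q = (φ − β) mod 2π = 5.426116 rad → L = 2.48·(4.623490 + 10.293861 + 5.426116) = 2.48·20.343467 = 50.451798 m
LSR: p² = d² − 2 + 2cos(α−β) + 2d(sin α + sin β) = 64.950727; p = √p² = 8.059201; φ = atan2(−cos α − cos β, d + sin α + sin β) − atan2(−2, p) = 0.177819 rad; t = (φ − α) mod 2π = 1.924330 rad, q = (φ − β) mod 2π = 5.690751 rad → L = 2.48·(1.924330 + 8.059201 + 5.690751) = 2.48·15.674282 = 38.872219 m
RSL: p² = d² − 2 + 2cos(α−β) − 2d(sin α + sin β) = 74.837926; p = √p² = 8.650892; φ = atan2(cos α + cos β, d − sin α − sin β) − atan2(2, p) = -0.166014 rad; t = (α − φ) mod 2π = 4.702688 rad, q = (β − φ) mod 2π = 0.936268 rad → L = 2.48·(4.702688 + 8.650892 + 0.936268) = 2.48·14.289848 = 35.438823 m
RLR: c = (6 − d² + 2cos(α−β) + 2d(sin α − sin β))/8 = -12.245447, |c| > 1 → infeasible
LRL: c = (6 − d² + 2cos(α−β) − 2d(sin α − sin β))/8 = -5.039199, |c| > 1 → infeasible
Shortest: LSL with L = 23.479555 m ≈ 23.4796 m
Convert LSL to answer units (arcs ×180/π): t = 1.875275·180/π = 107.4454°, p = ρ·p = 2.48·6.950798 = 17.2380 m, q = 0.641489·180/π = 36.7546°, L = 23.4796 m.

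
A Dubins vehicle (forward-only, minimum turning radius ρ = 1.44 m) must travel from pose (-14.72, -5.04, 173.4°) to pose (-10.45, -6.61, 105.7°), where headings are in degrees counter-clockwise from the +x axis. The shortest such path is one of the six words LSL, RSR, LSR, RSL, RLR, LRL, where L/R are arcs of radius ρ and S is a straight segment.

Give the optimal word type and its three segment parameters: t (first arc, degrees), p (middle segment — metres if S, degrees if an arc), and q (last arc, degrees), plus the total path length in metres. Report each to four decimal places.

LSL: t = 176.7541°, p = 3.0948 m, q = 115.5459°, L = 10.4411 m

Let ψ = atan2(Δy, Δx) = atan2(-1.57, 4.27) = -20.1875° be the start→goal bearing.
Normalize: d = |goal − start| / ρ = 4.549483/1.44 = 3.159364, α = (θ_start − ψ) mod 360° = 193.5875° = 3.378740 rad, β = (θ_goal − ψ) mod 360° = 125.8875° = 2.197152 rad.
Common terms: sin α = -0.234931, cos α = -0.972012, sin β = 0.810169, cos β = -0.586196, cos(α−β) = 0.379456, d² = 9.981578. Work in radians in the unit-radius frame; every candidate has L = ρ·(t + p + q).
LSL: p² = 2 + d² − 2cos(α−β) + 2d(sin α − sin β) = 4.618965; p = √p² = 2.149178; φ = atan2(cos β − cos α, d + sin α − sin β) = 0.180496 rad; t = (φ − α) mod 2π = 3.084942 rad, q = (β − φ) mod 2π = 2.016656 rad → L = 1.44·(3.084942 + 2.149178 + 2.016656) = 1.44·7.250775 = 10.441116 m
RSR: p² = 2 + d² − 2cos(α−β) + 2d(sin β − sin α) = 17.826367; p = √p² = 4.222128; φ = atan2(cos α − cos β, d − sin α + sin β) = -0.091507 rad; t = (α − φ) mod 2π = 3.470247 rad, q = (φ − β) mod 2π = 3.994526 rad → L = 1.44·(3.470247 + 4.222128 + 3.994526) = 1.44·11.686901 = 16.829138 m
LSR: p² = d² − 2 + 2cos(α−β) + 2d(sin α + sin β) = 12.375264; p = √p² = 3.517849; φ = atan2(−cos α − cos β, d + sin α + sin β) − atan2(−2, p) = 0.912233 rad; t = (φ − α) mod 2π = 3.816679 rad, q = (φ − β) mod 2π = 4.998267 rad → L = 1.44·(3.816679 + 3.517849 + 4.998267) = 1.44·12.332795 = 17.759224 m
RSL: p² = d² − 2 + 2cos(α−β) − 2d(sin α + sin β) = 5.105716; p = √p² = 2.259583; φ = atan2(cos α + cos β, d − sin α − sin β) − atan2(2, p) = -1.267149 rad; t = (α − φ) mod 2π = 4.645889 rad, q = (β − φ) mod 2π = 3.464302 rad → L = 1.44·(4.645889 + 2.259583 + 3.464302) = 1.44·10.369774 = 14.932475 m
RLR: c = (6 − d² + 2cos(α−β) + 2d(sin α − sin β))/8 = -1.228296, |c| > 1 → infeasible
LRL: c = (6 − d² + 2cos(α−β) − 2d(sin α − sin β))/8 = 0.422629; p = 2π − arccos c = 5.148734 rad; φ = atan2(cos β − cos α, d + sin α − sin β) = 0.180496 rad; t = (φ − α + p/2) mod 2π = 5.659309 rad, q = (β − α − t + p) mod 2π = 4.591022 rad → L = 1.44·(5.659309 + 5.148734 + 4.591022) = 1.44·15.399065 = 22.174653 m
Shortest: LSL with L = 10.441116 m ≈ 10.4411 m
Convert LSL to answer units (arcs ×180/π): t = 3.084942·180/π = 176.7541°, p = ρ·p = 1.44·2.149178 = 3.0948 m, q = 2.016656·180/π = 115.5459°, L = 10.4411 m.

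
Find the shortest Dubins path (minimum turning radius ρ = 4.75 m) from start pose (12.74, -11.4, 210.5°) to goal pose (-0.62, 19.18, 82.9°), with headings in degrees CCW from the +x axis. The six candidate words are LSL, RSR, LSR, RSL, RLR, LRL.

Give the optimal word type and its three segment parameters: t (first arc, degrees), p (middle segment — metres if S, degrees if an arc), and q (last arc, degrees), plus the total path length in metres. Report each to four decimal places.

Let ψ = atan2(Δy, Δx) = atan2(30.58, -13.36) = 113.5999° be the start→goal bearing.
Normalize: d = |goal − start| / ρ = 33.371035/4.75 = 7.025481, α = (θ_start − ψ) mod 360° = 96.9001° = 1.691226 rad, β = (θ_goal − ψ) mod 360° = 329.3001° = 5.747371 rad.
Common terms: sin α = 0.992757, cos α = -0.120139, sin β = -0.510541, cos β = 0.859853, cos(α−β) = -0.610145, d² = 49.357385. Work in radians in the unit-radius frame; every candidate has L = ρ·(t + p + q).
LSL: p² = 2 + d² − 2cos(α−β) + 2d(sin α − sin β) = 73.700463; p = √p² = 8.584897; φ = atan2(cos β − cos α, d + sin α − sin β) = 0.114402 rad; t = (φ − α) mod 2π = 4.706362 rad, q = (β − φ) mod 2π = 5.632969 rad → L = 4.75·(4.706362 + 8.584897 + 5.632969) = 4.75·18.924228 = 89.890082 m
RSR: p² = 2 + d² − 2cos(α−β) + 2d(sin β − sin α) = 31.454888; p = √p² = 5.608466; φ = atan2(cos α − cos β, d − sin α + sin β) = -0.175636 rad; t = (α − φ) mod 2π = 1.866862 rad, q = (φ − β) mod 2π = 0.360178 rad → L = 4.75·(1.866862 + 5.608466 + 0.360178) = 4.75·7.835506 = 37.218653 m
LSR: p² = d² − 2 + 2cos(α−β) + 2d(sin α + sin β) = 52.912692; p = √p² = 7.274111; φ = atan2(−cos α − cos β, d + sin α + sin β) − atan2(−2, p) = 0.170107 rad; t = (φ − α) mod 2π = 4.762066 rad, q = (φ − β) mod 2π = 0.705921 rad → L = 4.75·(4.762066 + 7.274111 + 0.705921) = 4.75·12.742099 = 60.524968 m
RSL: p² = d² − 2 + 2cos(α−β) − 2d(sin α + sin β) = 39.361497; p = √p² = 6.273874; φ = atan2(cos α + cos β, d − sin α − sin β) − atan2(2, p) = -0.196026 rad; t = (α − φ) mod 2π = 1.887252 rad, q = (β − φ) mod 2π = 5.943397 rad → L = 4.75·(1.887252 + 6.273874 + 5.943397) = 4.75·14.104524 = 66.996488 m
RLR: c = (6 − d² + 2cos(α−β) + 2d(sin α − sin β))/8 = -2.931861, |c| > 1 → infeasible
LRL: c = (6 − d² + 2cos(α−β) − 2d(sin α − sin β))/8 = -8.212558, |c| > 1 → infeasible
Shortest: RSR with L = 37.218653 m ≈ 37.2187 m
Convert RSR to answer units (arcs ×180/π): t = 1.866862·180/π = 106.9633°, p = ρ·p = 4.75·5.608466 = 26.6402 m, q = 0.360178·180/π = 20.6367°, L = 37.2187 m.

RSR: t = 106.9633°, p = 26.6402 m, q = 20.6367°, L = 37.2187 m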